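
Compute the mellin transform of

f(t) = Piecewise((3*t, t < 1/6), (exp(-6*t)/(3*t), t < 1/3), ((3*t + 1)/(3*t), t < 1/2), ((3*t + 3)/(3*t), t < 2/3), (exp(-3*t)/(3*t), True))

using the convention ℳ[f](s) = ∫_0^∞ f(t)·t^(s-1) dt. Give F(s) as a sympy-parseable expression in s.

back out the common scale on t: t on [0, 1/2); exp(-2*t)/t on [1/2, 1); (t + 1)/t on [1, 3/2); …
remove the shared t-power first: t**2 on [0, 1/2); exp(-2*t) on [1/2, 1); t + 1 on [1, 3/2); …
f breaks at 1/6, 1/3, 1/2, 2/3 into 5 integrals to sum
between 0 and 1/6 the integrand is 3*t·t^(s-1)
the [1/6, 1/3) slice contributes ∫ exp(-6*t)/(3*t)·t^(s-1) dt
[1/3, 1/2) adds the kernel integral of (3*t + 1)/(3*t)
segment 1/2 to 2/3 holds (3*t + 3)/(3*t); add its integral
piece [2/3, ∞): integrate exp(-3*t)/(3*t) against the kernel

(6*2**s*s*(s - 1)*(s + 1)*uppergamma(s - 1, 2) - 12*2**s*(s - 1)*(s + 1) - 6*2**s*(s + 1) - 8*3**s*(s - 1)*(s + 1) - 8*3**s*(s + 1) + 15*4**s*(s - 1)*(s + 1) + 9*4**s*(s + 1) + 12*s*(s - 1)*(s + 1)*uppergamma(s - 1, 1) - 12*s*(s - 1)*(s + 1)*uppergamma(s - 1, 2) + 3*s*(s - 1))/(6*6**s*s*(s - 1)*(s + 1))
  Re(s) > -1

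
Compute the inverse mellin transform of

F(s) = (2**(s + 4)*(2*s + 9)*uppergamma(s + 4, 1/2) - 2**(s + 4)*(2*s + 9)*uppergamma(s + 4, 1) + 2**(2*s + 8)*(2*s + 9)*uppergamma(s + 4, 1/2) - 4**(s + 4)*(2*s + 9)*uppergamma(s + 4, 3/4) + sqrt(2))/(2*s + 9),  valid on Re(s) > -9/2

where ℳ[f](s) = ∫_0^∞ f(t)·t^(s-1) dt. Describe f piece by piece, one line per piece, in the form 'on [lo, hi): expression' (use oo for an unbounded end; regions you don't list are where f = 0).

back out the shared t-power: sqrt(2)*t**(5/2)/2 on [0, 1); t**2*exp(-t/2) on [1, 2); t**2*exp(-t/4) on [2, 3)
peel off the shared t-power: sqrt(2)*sqrt(t)/2 on [0, 1); exp(-t/2) on [1, 2); exp(-t/4) on [2, 3)
back out the common scale on t: sqrt(t) on [0, 1/2); exp(-t) on [1/2, 1); exp(-t/2) on [1, 3/2)
summing 3 kernel integrals split by 1, 2 yields ℳ[f](s)
on [0, 1): add ∫ sqrt(2)*t**(9/2)/2·t^(s-1) dt
∫ over [1, 2) of t**4*exp(-t/2)·t^(s-1) joins the sum
over [2, 3), the kernel integral of t**4*exp(-t/4) enters the sum

on [0, 1): sqrt(2)*t**(9/2)/2
on [1, 2): t**4*exp(-t/2)
on [2, 3): t**4*exp(-t/4)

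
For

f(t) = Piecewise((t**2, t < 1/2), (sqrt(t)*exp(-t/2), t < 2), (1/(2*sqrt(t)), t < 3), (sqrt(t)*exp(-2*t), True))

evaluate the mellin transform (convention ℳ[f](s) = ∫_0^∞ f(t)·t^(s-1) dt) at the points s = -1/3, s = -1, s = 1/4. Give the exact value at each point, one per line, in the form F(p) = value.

F(-1/3) = -2**(1/6)*uppergamma(1/6, 1) - 3**(1/6)/5 + 2**(5/6)*uppergamma(1/6, 6)/2 + 3*2**(1/3)/20 + 3*2**(1/6)/10 + 2**(1/6)*uppergamma(1/6, 1/4)
F(-1) = -sqrt(2)*sqrt(pi)*erfc(1/2) - sqrt(2)*exp(-1) - sqrt(3)/27 - 2*sqrt(2)*sqrt(pi)*erfc(sqrt(6)) + 2*sqrt(3)*exp(-6)/3 + sqrt(2)/12 + sqrt(2)*sqrt(pi)*erfc(1) + 1/2 + 2*sqrt(2)*exp(-1/4)
F(1/4) = -2*3**(3/4)/3 - 2**(3/4)*uppergamma(3/4, 1) + 2**(1/4)*uppergamma(3/4, 6)/2 + 2**(3/4)*uppergamma(3/4, 1/4) + 19*2**(3/4)/18

strip the shared t-power: t**(3/2) on [0, 1/2); exp(-t/2) on [1/2, 2); 1/(2*t) on [2, 3); …
breakpoints 1/2, 2, 3: one integral from each of the 4 segments
over [0, 1/2), the kernel integral of t**2 enters the sum
[1/2, 2) adds the kernel integral of sqrt(t)*exp(-t/2)
piece [2, 3): integrate 1/(2*sqrt(t)) against the kernel
the [3, ∞) slice contributes ∫ sqrt(t)*exp(-2*t)·t^(s-1) dt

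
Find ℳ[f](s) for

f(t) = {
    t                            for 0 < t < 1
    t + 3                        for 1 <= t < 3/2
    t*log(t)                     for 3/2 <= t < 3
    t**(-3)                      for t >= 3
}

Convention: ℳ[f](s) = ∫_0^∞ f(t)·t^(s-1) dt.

(-162*2**s*s*(s - 3)*(s**2 + 2*s + 1) - 162*2**s*(s - 3)*(s**2 + 2*s + 1) - 81*3**s*s**2*(s - 3)*(s + 1)*log(3) + 81*3**s*s**2*(s - 3)*(s + 1)*log(2) - 81*3**s*s*(s - 3)*(s + 1)*log(3) + 81*3**s*s*(s - 3)*(s + 1)*log(2) + 81*3**s*s*(s - 3)*(s + 1) + 243*3**s*s*(s - 3)*(s**2 + 2*s + 1) + 162*3**s*(s - 3)*(s**2 + 2*s + 1) + 162*6**s*s**2*(s - 3)*(s + 1)*log(3) - 162*6**s*s*(s - 3)*(s + 1) + 162*6**s*s*(s - 3)*(s + 1)*log(3) - 2*6**s*s*(s + 1)*(s**2 + 2*s + 1))/(54*2**s*s*(s - 3)*(s + 1)*(s**2 + 2*s + 1))
  -1 < Re(s) < 3

split f at 1, 3/2, 3: ℳ[f](s) collects 4 kernel integrals
segment 0 to 1 holds t; add its integral
the [1, 3/2) slice contributes ∫ (t + 3)·t^(s-1) dt
the [3/2, 3) slice contributes ∫ t*log(t)·t^(s-1) dt
the [3, ∞) slice contributes ∫ t**(-3)·t^(s-1) dt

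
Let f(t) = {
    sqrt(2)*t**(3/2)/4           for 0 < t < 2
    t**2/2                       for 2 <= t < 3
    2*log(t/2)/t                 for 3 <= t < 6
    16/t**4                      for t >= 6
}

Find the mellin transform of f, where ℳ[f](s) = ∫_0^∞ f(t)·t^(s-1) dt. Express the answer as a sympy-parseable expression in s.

(324*2**s*(s - 4)*(s + 2)*(s**2 - 2*s + 1) - 324*2**s*(s - 4)*(2*s + 3)*(s**2 - 2*s + 1) - 108*3**s*s*(s - 4)*(s + 2)*(2*s + 3)*log(3) + 108*3**s*s*(s - 4)*(s + 2)*(2*s + 3)*log(2) - 108*3**s*(s - 4)*(s + 2)*(2*s + 3)*log(2) + 108*3**s*(s - 4)*(s + 2)*(2*s + 3) + 108*3**s*(s - 4)*(s + 2)*(2*s + 3)*log(3) + 729*3**s*(s - 4)*(2*s + 3)*(s**2 - 2*s + 1) + 54*6**s*s*(s - 4)*(s + 2)*(2*s + 3)*log(3) - 54*6**s*(s - 4)*(s + 2)*(2*s + 3)*log(3) - 54*6**s*(s - 4)*(s + 2)*(2*s + 3) - 2*6**s*(s + 2)*(2*s + 3)*(s**2 - 2*s + 1))/(162*(s - 4)*(s + 2)*(2*s + 3)*(s**2 - 2*s + 1))
  -3/2 < Re(s) < 4

reversing the common scale on t: t**(3/2) on [0, 1); 2*t**2 on [1, 3/2); log(t)/t on [3/2, 3); …
summing 4 kernel integrals split by 2, 3, 6 yields ℳ[f](s)
segment 0 to 2 holds sqrt(2)*t**(3/2)/4; add its integral
on [2, 3): add ∫ t**2/2·t^(s-1) dt
∫ over [3, 6) of 2*log(t/2)/t·t^(s-1) joins the sum
segment 6 to ∞ holds 16/t**4; add its integral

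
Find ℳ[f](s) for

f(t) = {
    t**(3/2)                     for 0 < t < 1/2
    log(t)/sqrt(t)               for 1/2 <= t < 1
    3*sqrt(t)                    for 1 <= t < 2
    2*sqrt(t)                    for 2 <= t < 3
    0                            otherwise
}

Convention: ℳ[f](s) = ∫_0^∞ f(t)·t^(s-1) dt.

the shared t-power comes off first: t on [0, 1/2); log(t)/t on [1/2, 1); 3 on [1, 2); …
the 4 pieces separated at 1/2, 1, 2 each add one integral
[0, 1/2) adds the kernel integral of t**(3/2)
the [1/2, 1) slice contributes ∫ log(t)/sqrt(t)·t^(s-1) dt
between 1 and 2 the integrand is 3*sqrt(t)·t^(s-1)
over [2, 3), the kernel integral of 2*sqrt(t) enters the sum

2**(-s - 1/2)*(-3*2**(s + 3/2)*(2*s + 3)*(8*s - (2*s + 1)**2) + 2**(s + 5/2)*(2*s + 1)*(2*s + 3) + 2**(2*s + 2)*(2*s + 3)*(8*s - (2*s + 1)**2) + 4*6**(s + 1/2)*(2*s + 3)*(8*s - (2*s + 1)**2) - 4*(2*s + 1)**2*(2*s + 3)*log(2) - 8*(2*s + 1)*(2*s + 3) + 8*(2*s + 1)*(2*s + 3)*log(2) + (2*s + 1)*(8*s - (2*s + 1)**2))/((2*s + 1)*(2*s + 3)*(8*s - (2*s + 1)**2))
  Re(s) > -3/2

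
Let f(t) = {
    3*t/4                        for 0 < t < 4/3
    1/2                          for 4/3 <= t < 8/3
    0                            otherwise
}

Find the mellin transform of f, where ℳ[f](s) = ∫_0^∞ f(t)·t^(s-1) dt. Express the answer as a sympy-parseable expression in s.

2**s*(2**s*(s + 1) + s - 1)/(2*(3/2)**s*s*(s + 1))
  Re(s) > -1

remove the common scale on t first: 3*t/2 on [0, 2/3); 1/2 on [2/3, 4/3)
peel off the common scale on t: t on [0, 1); 1/2 on [1, 2)
f breaks at 4/3 into 2 integrals to sum
between 0 and 4/3 the integrand is 3*t/4·t^(s-1)
piece [4/3, 8/3): integrate 1/2 against the kernel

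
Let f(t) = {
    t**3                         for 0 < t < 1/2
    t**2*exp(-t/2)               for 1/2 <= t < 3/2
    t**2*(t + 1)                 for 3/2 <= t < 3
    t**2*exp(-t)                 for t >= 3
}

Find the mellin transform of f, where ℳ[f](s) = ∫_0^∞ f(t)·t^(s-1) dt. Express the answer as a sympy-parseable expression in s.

back out the shared t-power: t on [0, 1/2); exp(-t/2) on [1/2, 3/2); t + 1 on [3/2, 3); …
f breaks at 1/2, 3/2, 3 into 4 integrals to sum
the [0, 1/2) slice contributes ∫ t**3·t^(s-1) dt
on [1/2, 3/2) integrate f = t**2*exp(-t/2) against the kernel
segment [3/2, 3) carries t**2*(t + 1); integrate it
segment [3, ∞) carries t**2*exp(-t); integrate it

(32*2**(2*s)*(s + 2)*(s + 3)*uppergamma(s + 2, 1/4) - 32*2**(2*s)*(s + 2)*(s + 3)*uppergamma(s + 2, 3/4) + 8*2**s*(s + 2)*(s + 3)*uppergamma(s + 2, 3) - 45*3**s*(s + 2) - 18*3**s + 288*6**s*(s + 2) + 72*6**s + s + 2)/(8*2**s*(s + 2)*(s + 3))
  Re(s) > -3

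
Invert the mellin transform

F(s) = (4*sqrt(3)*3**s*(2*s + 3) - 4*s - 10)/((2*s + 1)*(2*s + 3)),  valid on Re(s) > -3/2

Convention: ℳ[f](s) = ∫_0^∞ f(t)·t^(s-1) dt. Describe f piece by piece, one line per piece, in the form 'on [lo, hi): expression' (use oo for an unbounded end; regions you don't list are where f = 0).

treat the 2 regions marked off by 1 separately and sum
segment [0, 1) carries t**(3/2); integrate it
over [1, 3), the kernel integral of 2*sqrt(t) enters the sum

on [0, 1): t**(3/2)
on [1, 3): 2*sqrt(t)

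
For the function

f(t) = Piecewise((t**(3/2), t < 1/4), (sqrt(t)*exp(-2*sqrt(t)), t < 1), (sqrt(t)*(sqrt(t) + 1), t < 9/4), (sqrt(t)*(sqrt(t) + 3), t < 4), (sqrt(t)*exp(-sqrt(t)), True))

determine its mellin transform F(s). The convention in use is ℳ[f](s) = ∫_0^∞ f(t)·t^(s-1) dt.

back out the power substitution: t**3 on [0, 1/2); t*exp(-2*t) on [1/2, 1); t*(t + 1) on [1, 3/2); …
reversing the shared t-power: t**2 on [0, 1/2); exp(-2*t) on [1/2, 1); t + 1 on [1, 3/2); …
the 5 pieces separated at 1/4, 1, 9/4, 4 each add one integral
the [0, 1/4) slice contributes ∫ t**(3/2)·t^(s-1) dt
for t in [1/4, 1): the term is ∫ sqrt(t)*exp(-2*sqrt(t))·t^(s-1)
for t in [1, 9/4): the term is ∫ sqrt(t)*(sqrt(t) + 1)·t^(s-1)
∫ over [9/4, 4) of sqrt(t)*(sqrt(t) + 3)·t^(s-1) joins the sum
on [4, ∞) integrate f = sqrt(t)*exp(-sqrt(t)) against the kernel

(40*2**(4*s)*(2*s + 1)*(2*s + 3) + 24*2**(4*s)*(2*s + 3) + 8*2**(2*s)*(s + 1)*(2*s + 1)*(2*s + 3)*uppergamma(2*s + 1, 2) - 8*2**(2*s)*(2*s + 1)*(2*s + 3) - 4*2**(2*s)*(2*s + 3) - 12*3**(2*s)*(2*s + 1)*(2*s + 3) - 12*3**(2*s)*(2*s + 3) + 4*(s + 1)*(2*s + 1)*(2*s + 3)*uppergamma(2*s + 1, 1) - 4*(s + 1)*(2*s + 1)*(2*s + 3)*uppergamma(2*s + 1, 2) + (s + 1)*(2*s + 1))/(4*2**(2*s)*(s + 1)*(2*s + 1)*(2*s + 3))
  Re(s) > -3/2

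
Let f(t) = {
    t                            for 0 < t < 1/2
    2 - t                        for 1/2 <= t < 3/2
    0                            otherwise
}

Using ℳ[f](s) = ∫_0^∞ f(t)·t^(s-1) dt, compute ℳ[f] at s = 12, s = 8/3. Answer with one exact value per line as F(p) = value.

cuts at 1/2: linearity sums the 2 kernel integrals
on [0, 1/2): add ∫ t·t^(s-1) dt
the [1/2, 3/2) slice contributes ∫ (2 - t)·t^(s-1) dt

F(12) = 2125757/319488
F(8/3) = 3*2**(1/3)*(-7 + 45*3**(2/3))/352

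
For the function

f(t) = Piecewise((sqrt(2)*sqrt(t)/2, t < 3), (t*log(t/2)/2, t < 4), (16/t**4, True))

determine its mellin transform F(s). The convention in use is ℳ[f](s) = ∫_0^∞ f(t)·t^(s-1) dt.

remove the common scale on t first: sqrt(t) on [0, 3/2); t*log(t) on [3/2, 2); t**(-4) on [2, ∞)
slice at 3, 4, transform all 3 pieces, and sum them
[0, 3) adds the kernel integral of sqrt(2)*sqrt(t)/2
over [3, 4), the kernel integral of t*log(t/2)/2 enters the sum
over [4, ∞), the kernel integral of 16/t**4 enters the sum

(32*2**(2*s)*s*(s - 4)*(2*s + 1)*log(2) - 32*2**(2*s)*(s - 4)*(2*s + 1) + 32*2**(2*s)*(s - 4)*(2*s + 1)*log(2) + 3**s*s*(s - 4)*(2*s + 1)*(-24*log(3) + 24*log(2)) + 3**s*(s - 4)*(2*s + 1)*(-24*log(3) + 24*log(2)) + 24*3**s*(s - 4)*(2*s + 1) + 16*3**s*sqrt(6)*(s - 4)*(s**2 + 2*s + 1) - 4**s*(2*s + 1)*(s**2 + 2*s + 1))/(16*(s - 4)*(2*s + 1)*(s**2 + 2*s + 1))
  -1/2 < Re(s) < 4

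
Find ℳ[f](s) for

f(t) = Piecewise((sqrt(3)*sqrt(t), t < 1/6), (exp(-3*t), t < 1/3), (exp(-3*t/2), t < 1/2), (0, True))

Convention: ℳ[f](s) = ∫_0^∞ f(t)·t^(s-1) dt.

strip the common scale on t: sqrt(t) on [0, 1/2); exp(-t) on [1/2, 1); exp(-t/2) on [1, 3/2)
treat the 3 regions marked off by 1/6, 1/3 separately and sum
segment [0, 1/6) carries sqrt(3)*sqrt(t); integrate it
for t in [1/6, 1/3): the term is ∫ exp(-3*t)·t^(s-1)
the [1/3, 1/2) slice contributes ∫ exp(-3*t/2)·t^(s-1) dt

(2**s*(2*s + 1)*uppergamma(s, 1/2) - 2**s*(2*s + 1)*uppergamma(s, 1) + 4**s*(2*s + 1)*uppergamma(s, 1/2) - 4**s*(2*s + 1)*uppergamma(s, 3/4) + sqrt(2))/(6**s*(2*s + 1))
  Re(s) > -1/2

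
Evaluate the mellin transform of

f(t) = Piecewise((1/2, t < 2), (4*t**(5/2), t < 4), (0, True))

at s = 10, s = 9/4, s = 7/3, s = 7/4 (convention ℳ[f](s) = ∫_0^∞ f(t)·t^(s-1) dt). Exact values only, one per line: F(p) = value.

F(10) = 268436736/25 - 32768*sqrt(2)/25
F(9/4) = -256*2**(3/4)/19 + 8*2**(1/4)/9 + 8192*sqrt(2)/19
F(7/3) = -384*2**(5/6)/29 + 6*2**(1/3)/7 + 12288*2**(2/3)/29
F(7/4) = -256*2**(1/4)/17 + 4*2**(3/4)/7 + 4096*sqrt(2)/17

breakpoints 2: one integral from each of the 2 segments
the [0, 2) slice contributes ∫ 1/2·t^(s-1) dt
∫ over [2, 4) of 4*t**(5/2)·t^(s-1) joins the sum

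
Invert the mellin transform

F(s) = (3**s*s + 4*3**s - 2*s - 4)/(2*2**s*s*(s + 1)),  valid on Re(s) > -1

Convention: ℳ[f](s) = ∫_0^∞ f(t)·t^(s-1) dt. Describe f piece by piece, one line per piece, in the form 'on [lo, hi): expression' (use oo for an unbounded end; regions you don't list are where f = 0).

on [0, 1/2): t
on [1/2, 3/2): 2 - t

along the cuts 1/2, ℳ[f](s) splits into 2 integrals
segment 0 to 1/2 holds t; add its integral
the [1/2, 3/2) slice contributes ∫ (2 - t)·t^(s-1) dt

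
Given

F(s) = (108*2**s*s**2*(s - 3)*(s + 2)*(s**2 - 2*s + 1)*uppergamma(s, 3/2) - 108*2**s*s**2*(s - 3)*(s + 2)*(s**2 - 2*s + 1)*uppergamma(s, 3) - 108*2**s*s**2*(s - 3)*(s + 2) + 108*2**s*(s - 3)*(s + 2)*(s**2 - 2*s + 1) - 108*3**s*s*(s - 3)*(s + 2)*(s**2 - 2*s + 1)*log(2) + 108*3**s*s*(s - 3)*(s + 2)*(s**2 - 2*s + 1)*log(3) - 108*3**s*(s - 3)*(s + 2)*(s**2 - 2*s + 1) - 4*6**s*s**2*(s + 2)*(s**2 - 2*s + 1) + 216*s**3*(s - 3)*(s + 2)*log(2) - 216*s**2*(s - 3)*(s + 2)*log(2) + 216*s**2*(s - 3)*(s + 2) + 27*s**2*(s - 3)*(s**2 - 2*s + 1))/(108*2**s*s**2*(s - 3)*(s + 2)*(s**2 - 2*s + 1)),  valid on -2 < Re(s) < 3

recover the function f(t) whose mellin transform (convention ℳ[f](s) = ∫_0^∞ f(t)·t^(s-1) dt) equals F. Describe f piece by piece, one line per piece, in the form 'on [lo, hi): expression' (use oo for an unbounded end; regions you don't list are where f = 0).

on [0, 1/2): t**2
on [1/2, 1): log(t)/t
on [1, 3/2): log(t)
on [3/2, 3): exp(-t)
on [3, oo): t**(-3)

f breaks at 1/2, 1, 3/2, 3 into 5 integrals to sum
piece [0, 1/2): integrate t**2 against the kernel
between 1/2 and 1 the integrand is log(t)/t·t^(s-1)
segment [1, 3/2) carries log(t); integrate it
segment [3/2, 3) carries exp(-t); integrate it
the [3, ∞) slice contributes ∫ t**(-3)·t^(s-1) dt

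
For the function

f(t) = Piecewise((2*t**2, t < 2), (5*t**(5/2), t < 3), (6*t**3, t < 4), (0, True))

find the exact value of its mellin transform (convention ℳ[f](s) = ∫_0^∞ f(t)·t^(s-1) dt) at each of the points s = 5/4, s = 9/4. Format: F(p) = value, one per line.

F(5/4) = -1944*3**(1/4)/17 - 32*2**(3/4)/3 + 64*2**(1/4)/13 + 36*3**(3/4) + 6144*sqrt(2)/17
F(9/4) = -1944*3**(1/4)/7 - 320*2**(3/4)/19 + 128*2**(1/4)/17 + 1620*3**(3/4)/19 + 8192*sqrt(2)/7

decompose at 2, 3; ℳ[f](s) sums the 3 pieces' integrals
∫ 2*t**2·t^(s-1) over [0, 2)
segment 2 to 3 holds 5*t**(5/2); add its integral
piece [3, 4): integrate 6*t**3 against the kernel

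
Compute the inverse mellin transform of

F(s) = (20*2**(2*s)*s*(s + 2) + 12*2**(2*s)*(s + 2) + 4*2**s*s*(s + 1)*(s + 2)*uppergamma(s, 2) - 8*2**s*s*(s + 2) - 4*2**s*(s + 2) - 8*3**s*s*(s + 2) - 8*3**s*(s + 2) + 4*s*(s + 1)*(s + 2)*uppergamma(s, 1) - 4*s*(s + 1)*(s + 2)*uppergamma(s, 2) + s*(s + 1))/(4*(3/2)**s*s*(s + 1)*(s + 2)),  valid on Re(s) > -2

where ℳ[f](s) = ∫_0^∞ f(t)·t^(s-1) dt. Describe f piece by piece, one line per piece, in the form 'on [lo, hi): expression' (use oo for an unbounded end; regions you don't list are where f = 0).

on [0, 2/3): 9*t**2/16
on [2/3, 4/3): exp(-3*t/2)
on [4/3, 2): 3*t/4 + 1
on [2, 8/3): 3*t/4 + 3
on [8/3, oo): exp(-3*t/4)

the common scale on t comes off first: t**2/4 on [0, 1); exp(-t) on [1, 2); t/2 + 1 on [2, 3); …
remove the common scale on t first: t**2 on [0, 1/2); exp(-2*t) on [1/2, 1); t + 1 on [1, 3/2); …
summing 5 kernel integrals split by 2/3, 4/3, 2, 8/3 yields ℳ[f](s)
piece [0, 2/3): integrate 9*t**2/16 against the kernel
∫ exp(-3*t/2)·t^(s-1) over [2/3, 4/3)
[4/3, 2) adds the kernel integral of (3*t/4 + 1)
between 2 and 8/3 the integrand is (3*t/4 + 3)·t^(s-1)
∫ over [8/3, ∞) of exp(-3*t/4)·t^(s-1) joins the sum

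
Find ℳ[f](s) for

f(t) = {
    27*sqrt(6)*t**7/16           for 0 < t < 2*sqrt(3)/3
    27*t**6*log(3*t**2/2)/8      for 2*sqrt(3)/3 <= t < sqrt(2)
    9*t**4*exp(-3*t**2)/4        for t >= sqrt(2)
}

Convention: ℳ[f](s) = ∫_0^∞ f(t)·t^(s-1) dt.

strip the power substitution: 27*sqrt(6)*t**(7/2)/16 on [0, 4/3); 27*t**3*log(3*t/2)/8 on [4/3, 2); 9*t**2*exp(-3*t)/4 on [2, ∞)
strip the common scale on t: t**(7/2) on [0, 2); t**3*log(t) on [2, 3); t**2*exp(-2*t) on [3, ∞)
undo the shared t-power: t**(3/2) on [0, 2); t*log(t) on [2, 3); exp(-2*t) on [3, ∞)
summing 3 kernel integrals split by 2*sqrt(3)/3, sqrt(2) yields ℳ[f](s)
between 0 and 2*sqrt(3)/3 the integrand is 27*sqrt(6)*t**7/16·t^(s-1)
the [2*sqrt(3)/3, sqrt(2)) slice contributes ∫ 27*t**6*log(3*t**2/2)/8·t^(s-1) dt
on [sqrt(2), ∞): add ∫ 9*t**4*exp(-3*t**2)/4·t^(s-1) dt

6**(-s/2 - 2)*(-2*12**(s/2 + 2)*(s/2 + 2)*(s + 7)*log(2) - 2*12**(s/2 + 2)*(s + 7)*log(2) + 2*12**(s/2 + 2)*(s + 7) + 4*12**(s/2 + 2)*sqrt(2)*(s + (s/2 + 2)**2 + 5) + 3*18**(s/2 + 2)*(s/2 + 2)*(s + 7)*log(3) - 3*18**(s/2 + 2)*(s + 7) + 3*18**(s/2 + 2)*(s + 7)*log(3) + 3**(s/2 + 2)*(s + 7)*(s + (s/2 + 2)**2 + 5)*uppergamma(s/2 + 2, 6))/(2*(3/2)**(s/2)*(s + 7)*(s + (s/2 + 2)**2 + 5))
  Re(s) > -7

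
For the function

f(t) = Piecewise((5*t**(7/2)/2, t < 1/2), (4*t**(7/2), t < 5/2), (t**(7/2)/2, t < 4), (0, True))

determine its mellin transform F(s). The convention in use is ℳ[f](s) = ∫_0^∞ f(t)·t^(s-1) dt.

integrate the 3 segments split at 1/2, 5/2, then add the results
between 0 and 1/2 the integrand is 5*t**(7/2)/2·t^(s-1)
∫ over [1/2, 5/2) of 4*t**(7/2)·t^(s-1) joins the sum
between 5/2 and 4 the integrand is t**(7/2)/2·t^(s-1)

(-3*2**(-s - 7/2) + 4**(s + 7/2) + 7*(5/2)**(s + 7/2))/(2*s + 7)
  Re(s) > -7/2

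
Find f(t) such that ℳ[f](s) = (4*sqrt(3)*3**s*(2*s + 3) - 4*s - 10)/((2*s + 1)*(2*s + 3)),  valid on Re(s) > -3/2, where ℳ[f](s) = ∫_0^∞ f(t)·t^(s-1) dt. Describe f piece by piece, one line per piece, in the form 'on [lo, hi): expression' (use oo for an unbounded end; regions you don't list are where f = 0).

on [0, 1): t**(3/2)
on [1, 3): 2*sqrt(t)

along the cuts 1, ℳ[f](s) splits into 2 integrals
the [0, 1) slice contributes ∫ t**(3/2)·t^(s-1) dt
[1, 3) adds the kernel integral of 2*sqrt(t)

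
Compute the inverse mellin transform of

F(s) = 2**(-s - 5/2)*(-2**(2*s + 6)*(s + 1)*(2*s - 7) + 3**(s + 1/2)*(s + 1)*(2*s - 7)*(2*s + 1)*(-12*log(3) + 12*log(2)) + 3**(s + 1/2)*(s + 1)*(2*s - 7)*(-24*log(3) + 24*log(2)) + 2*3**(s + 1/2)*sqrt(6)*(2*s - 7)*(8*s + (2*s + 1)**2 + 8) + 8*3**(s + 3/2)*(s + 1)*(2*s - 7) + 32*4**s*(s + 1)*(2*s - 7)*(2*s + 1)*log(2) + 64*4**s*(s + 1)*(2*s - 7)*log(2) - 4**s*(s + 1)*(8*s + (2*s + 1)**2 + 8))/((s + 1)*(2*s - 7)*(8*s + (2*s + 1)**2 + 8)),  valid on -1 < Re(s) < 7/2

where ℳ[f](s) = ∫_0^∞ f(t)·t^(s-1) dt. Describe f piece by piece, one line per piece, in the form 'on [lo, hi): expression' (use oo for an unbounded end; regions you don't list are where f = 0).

on [0, 3/2): t
on [3/2, 2): t**(3/2)*log(t)
on [2, oo): t**(-7/2)

remove the shared t-power first: sqrt(t) on [0, 3/2); t*log(t) on [3/2, 2); t**(-4) on [2, ∞)
integrate the 3 segments split at 3/2, 2, then add the results
segment 0 to 3/2 holds t; add its integral
piece [3/2, 2): integrate t**(3/2)*log(t) against the kernel
[2, ∞) adds the kernel integral of t**(-7/2)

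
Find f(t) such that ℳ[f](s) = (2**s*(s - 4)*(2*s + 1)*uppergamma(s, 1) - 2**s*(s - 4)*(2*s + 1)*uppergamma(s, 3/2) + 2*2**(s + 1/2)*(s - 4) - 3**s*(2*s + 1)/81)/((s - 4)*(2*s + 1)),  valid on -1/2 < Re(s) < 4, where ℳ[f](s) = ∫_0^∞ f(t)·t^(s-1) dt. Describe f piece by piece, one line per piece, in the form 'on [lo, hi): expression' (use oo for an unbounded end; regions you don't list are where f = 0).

slice at 2, 3, transform all 3 pieces, and sum them
segment [0, 2) carries sqrt(t); integrate it
∫ over [2, 3) of exp(-t/2)·t^(s-1) joins the sum
the [3, ∞) slice contributes ∫ t**(-4)·t^(s-1) dt

on [0, 2): sqrt(t)
on [2, 3): exp(-t/2)
on [3, oo): t**(-4)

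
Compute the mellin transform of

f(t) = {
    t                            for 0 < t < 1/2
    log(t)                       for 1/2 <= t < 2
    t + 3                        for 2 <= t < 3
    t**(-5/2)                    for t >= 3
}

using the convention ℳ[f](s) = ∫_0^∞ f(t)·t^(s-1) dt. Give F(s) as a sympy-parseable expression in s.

integrate the 4 segments split at 1/2, 2, 3, then add the results
[0, 1/2) adds the kernel integral of t
on [1/2, 2): add ∫ log(t)·t^(s-1) dt
[2, 3) adds the kernel integral of (t + 3)
between 3 and ∞ the integrand is t**(-5/2)·t^(s-1)

(-270*2**(2*s)*s**2*(2*s - 5) + 54*2**(2*s)*s*(s + 1)*(2*s - 5)*log(2) - 162*2**(2*s)*s*(2*s - 5) - 54*2**(2*s)*(s + 1)*(2*s - 5) - 4*sqrt(3)*6**s*s**2*(s + 1) + 324*6**s*s**2*(2*s - 5) + 162*6**s*s*(2*s - 5) + 27*s**2*(2*s - 5) + 54*s*(s + 1)*(2*s - 5)*log(2) + (2*s - 5)*(54*s + 54))/(54*2**s*s**2*(s + 1)*(2*s - 5))
  -1 < Re(s) < 5/2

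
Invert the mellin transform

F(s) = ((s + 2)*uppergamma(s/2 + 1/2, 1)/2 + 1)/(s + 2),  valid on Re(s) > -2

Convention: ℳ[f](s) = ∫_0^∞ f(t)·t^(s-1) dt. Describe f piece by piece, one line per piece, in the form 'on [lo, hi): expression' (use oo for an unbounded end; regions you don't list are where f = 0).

on [0, 1): t**2
on [1, oo): t*exp(-t**2)

peel off the power substitution: t on [0, 1); sqrt(t)*exp(-t) on [1, ∞)
remove the shared t-power first: sqrt(t) on [0, 1); exp(-t) on [1, ∞)
breakpoints 1: one integral from each of the 2 segments
∫ over [0, 1) of t**2·t^(s-1) joins the sum
segment 1 to ∞ holds t*exp(-t**2); add its integral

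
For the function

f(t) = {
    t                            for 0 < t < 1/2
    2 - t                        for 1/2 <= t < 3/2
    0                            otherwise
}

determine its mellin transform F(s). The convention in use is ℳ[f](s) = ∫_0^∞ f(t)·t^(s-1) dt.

(3**s*s + 4*3**s - 2*s - 4)/(2*2**s*s*(s + 1))
  Re(s) > -1

split f at 1/2: ℳ[f](s) collects 2 kernel integrals
[0, 1/2) adds the kernel integral of t
on [1/2, 3/2) integrate f = (2 - t) against the kernel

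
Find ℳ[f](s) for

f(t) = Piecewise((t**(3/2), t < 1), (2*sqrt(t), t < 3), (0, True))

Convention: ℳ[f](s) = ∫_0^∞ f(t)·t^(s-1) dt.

(4*sqrt(3)*3**s*(2*s + 3) - 4*s - 10)/((2*s + 1)*(2*s + 3))
  Re(s) > -3/2

linearity at 1 turns ℳ[f](s) into 2 summed integrals
on [0, 1) integrate f = t**(3/2) against the kernel
segment [1, 3) carries 2*sqrt(t); integrate it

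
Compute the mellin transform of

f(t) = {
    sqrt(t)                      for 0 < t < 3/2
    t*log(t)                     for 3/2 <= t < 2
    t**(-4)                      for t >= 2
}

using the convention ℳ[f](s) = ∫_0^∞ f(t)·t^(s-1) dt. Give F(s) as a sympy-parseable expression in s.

split f at 3/2, 2: ℳ[f](s) collects 3 kernel integrals
segment [0, 3/2) carries sqrt(t); integrate it
[3/2, 2) adds the kernel integral of t*log(t)
between 2 and ∞ the integrand is t**(-4)·t^(s-1)

(-32*2**(2*s)*(s - 4)*(2*s + 1) + 3**s*s*(s - 4)*(2*s + 1)*(-24*log(3) + 24*log(2)) + 3**s*(s - 4)*(2*s + 1)*(-24*log(3) + 24*log(2)) + 24*3**s*(s - 4)*(2*s + 1) + 16*3**s*sqrt(6)*(s - 4)*(s**2 + 2*s + 1) + 32*4**s*s*(s - 4)*(2*s + 1)*log(2) + 32*4**s*(s - 4)*(2*s + 1)*log(2) - 4**s*(2*s + 1)*(s**2 + 2*s + 1))/(16*2**s*(s - 4)*(2*s + 1)*(s**2 + 2*s + 1))
  -1/2 < Re(s) < 4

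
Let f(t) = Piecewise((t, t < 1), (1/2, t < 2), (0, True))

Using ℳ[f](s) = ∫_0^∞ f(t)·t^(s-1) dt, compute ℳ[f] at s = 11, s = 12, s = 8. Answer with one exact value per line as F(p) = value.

F(11) = 12293/132
F(12) = 17753/104
F(8) = 2311/144

breakpoints 1: one integral from each of the 2 segments
on [0, 1) integrate f = t against the kernel
the [1, 2) slice contributes ∫ 1/2·t^(s-1) dt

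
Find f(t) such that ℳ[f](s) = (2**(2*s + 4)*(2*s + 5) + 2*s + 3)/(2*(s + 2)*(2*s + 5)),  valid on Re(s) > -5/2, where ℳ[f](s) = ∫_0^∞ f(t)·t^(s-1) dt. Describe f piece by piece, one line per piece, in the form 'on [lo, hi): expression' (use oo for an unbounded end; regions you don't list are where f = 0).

on [0, 1): t**(5/2)
on [1, 4): t**2/2

remove the shared t-power first: sqrt(t) on [0, 1); 1/2 on [1, 4)
undo the power substitution: t on [0, 1); 1/2 on [1, 2)
along the cuts 1, ℳ[f](s) splits into 2 integrals
for t in [0, 1): the term is ∫ t**(5/2)·t^(s-1)
[1, 4) adds the kernel integral of t**2/2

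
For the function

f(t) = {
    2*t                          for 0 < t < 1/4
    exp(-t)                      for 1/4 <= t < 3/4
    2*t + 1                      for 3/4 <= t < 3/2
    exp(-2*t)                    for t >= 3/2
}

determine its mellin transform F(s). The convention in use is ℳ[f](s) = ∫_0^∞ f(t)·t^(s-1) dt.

back out the common scale on t: t on [0, 1/2); exp(-t/2) on [1/2, 3/2); t + 1 on [3/2, 3); …
treat the 4 regions marked off by 1/4, 3/4, 3/2 separately and sum
on [0, 1/4) integrate f = 2*t against the kernel
piece [1/4, 3/4): integrate exp(-t) against the kernel
over [3/4, 3/2), the kernel integral of (2*t + 1) enters the sum
between 3/2 and ∞ the integrand is exp(-2*t)·t^(s-1)

(2*2**s*s*(s + 1)*uppergamma(s, 3) - 5*3**s*s - 2*3**s + 2*4**s*s*(s + 1)*uppergamma(s, 1/4) - 2*4**s*s*(s + 1)*uppergamma(s, 3/4) + 8*6**s*s + 2*6**s + s)/(2*2**(2*s)*s*(s + 1))
  Re(s) > -1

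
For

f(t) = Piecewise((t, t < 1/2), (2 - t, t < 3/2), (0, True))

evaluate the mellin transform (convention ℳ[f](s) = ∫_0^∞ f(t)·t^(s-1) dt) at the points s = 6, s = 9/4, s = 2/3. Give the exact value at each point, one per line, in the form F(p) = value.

along the cuts 1/2, ℳ[f](s) splits into 2 integrals
between 0 and 1/2 the integrand is t·t^(s-1)
∫ (2 - t)·t^(s-1) over [1/2, 3/2)

F(6) = 3637/2688
F(9/4) = 2**(3/4)*(-34 + 225*3**(1/4))/468
F(2/3) = 3*2**(1/3)*(-8 + 7*3**(2/3))/20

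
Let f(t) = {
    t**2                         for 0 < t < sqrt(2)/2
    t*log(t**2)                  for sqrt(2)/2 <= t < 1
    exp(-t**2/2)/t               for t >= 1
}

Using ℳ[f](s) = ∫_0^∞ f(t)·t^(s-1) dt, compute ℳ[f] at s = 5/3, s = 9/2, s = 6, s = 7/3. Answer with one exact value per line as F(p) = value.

F(5/3) = 2**(2/3)*(-198*2**(1/3) + 48*sqrt(2) + 132*log(2) + 99 + 352*2**(2/3)*uppergamma(1/3, 1/2))/1408
F(9/2) = -8/121 + 2**(1/4)/121 + 2**(3/4)/104 + 2**(1/4)*log(2)/44 + 2**(3/4)*uppergamma(7/4, 1/2)
F(6) = -207/6272 + sqrt(2)/392 + sqrt(2)*log(2)/112 + 3*sqrt(2)*sqrt(pi)*erfc(sqrt(2)/2)/2 + 4*exp(-1/2)
F(7/3) = 2**(1/3)*(-234*2**(2/3) + 75*sqrt(2) + 117 + 195*log(2) + 1300*2**(1/3)*uppergamma(2/3, 1/2))/2600

reversing the shared t-power: t**3 on [0, sqrt(2)/2); t**2*log(t**2) on [sqrt(2)/2, 1); exp(-t**2/2) on [1, ∞)
remove the power substitution first: t**(3/2) on [0, 1/2); t*log(t) on [1/2, 1); exp(-t/2) on [1, ∞)
linearity at sqrt(2)/2, 1 turns ℳ[f](s) into 3 summed integrals
on [0, sqrt(2)/2): add ∫ t**2·t^(s-1) dt
∫ over [sqrt(2)/2, 1) of t*log(t**2)·t^(s-1) joins the sum
for t in [1, ∞): the term is ∫ exp(-t**2/2)/t·t^(s-1)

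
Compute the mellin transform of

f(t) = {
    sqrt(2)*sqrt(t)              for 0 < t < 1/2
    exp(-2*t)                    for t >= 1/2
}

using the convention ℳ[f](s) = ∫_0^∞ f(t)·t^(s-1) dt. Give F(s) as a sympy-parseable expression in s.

((2*s + 1)*uppergamma(s, 1) + 2)/(2**s*(2*s + 1))
  Re(s) > -1/2

strip the common scale on t: sqrt(t) on [0, 1); exp(-t) on [1, ∞)
along the cuts 1/2, ℳ[f](s) splits into 2 integrals
over [0, 1/2), the kernel integral of sqrt(2)*sqrt(t) enters the sum
∫ exp(-2*t)·t^(s-1) over [1/2, ∞)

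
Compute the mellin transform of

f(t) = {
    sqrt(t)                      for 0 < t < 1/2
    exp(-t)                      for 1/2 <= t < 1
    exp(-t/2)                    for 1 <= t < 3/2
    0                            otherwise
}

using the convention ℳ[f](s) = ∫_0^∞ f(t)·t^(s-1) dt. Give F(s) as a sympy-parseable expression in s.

(2**s*(2*s + 1)*uppergamma(s, 1/2) - 2**s*(2*s + 1)*uppergamma(s, 1) + 4**s*(2*s + 1)*uppergamma(s, 1/2) - 4**s*(2*s + 1)*uppergamma(s, 3/4) + sqrt(2))/(2**s*(2*s + 1))
  Re(s) > -1/2

decompose at 1/2, 1; ℳ[f](s) sums the 3 pieces' integrals
on [0, 1/2) integrate f = sqrt(t) against the kernel
for t in [1/2, 1): the term is ∫ exp(-t)·t^(s-1)
between 1 and 3/2 the integrand is exp(-t/2)·t^(s-1)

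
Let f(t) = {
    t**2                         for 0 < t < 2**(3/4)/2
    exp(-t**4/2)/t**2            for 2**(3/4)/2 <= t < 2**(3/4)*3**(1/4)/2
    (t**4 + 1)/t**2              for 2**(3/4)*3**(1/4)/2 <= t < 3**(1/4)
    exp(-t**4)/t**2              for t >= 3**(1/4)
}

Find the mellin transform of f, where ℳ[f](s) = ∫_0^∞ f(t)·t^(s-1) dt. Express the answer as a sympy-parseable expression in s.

strip the power substitution: t on [0, sqrt(2)/2); exp(-t**2/2)/t on [sqrt(2)/2, sqrt(6)/2); (t**2 + 1)/t on [sqrt(6)/2, sqrt(3)); …
strip the shared t-power: t**2 on [0, sqrt(2)/2); exp(-t**2/2) on [sqrt(2)/2, sqrt(6)/2); t**2 + 1 on [sqrt(6)/2, sqrt(3)); …
undo the power substitution: t on [0, 1/2); exp(-t/2) on [1/2, 3/2); t + 1 on [3/2, 3); …
slice at 2**(3/4)/2, 2**(3/4)*3**(1/4)/2, 3**(1/4), transform all 4 pieces, and sum them
over [0, 2**(3/4)/2), the kernel integral of t**2 enters the sum
∫ exp(-t**4/2)/t**2·t^(s-1) over [2**(3/4)/2, 2**(3/4)*3**(1/4)/2)
on [2**(3/4)*3**(1/4)/2, 3**(1/4)): add ∫ (t**4 + 1)/t**2·t^(s-1) dt
on [3**(1/4), ∞) integrate f = exp(-t**4)/t**2 against the kernel

2**(1/2 - s/4)*(3*2**(s/2)*(s - 2)*(s + 2)*uppergamma(s/4 - 1/2, 1/4) - 3*2**(s/2)*(s - 2)*(s + 2)*uppergamma(s/4 - 1/2, 3/4) + 3*2**(s/4 + 1/2)*(s - 2)*(s + 2)*uppergamma(s/4 - 1/2, 3) + 20*3**(s/4 + 1/2)*(2 - s) - 32*3**(s/4 + 1/2) + 16*6**(s/4 + 1/2)*(s - 2) + 16*6**(s/4 + 1/2) + 12*s - 24)/(24*(s - 2)*(s + 2))
  Re(s) > -2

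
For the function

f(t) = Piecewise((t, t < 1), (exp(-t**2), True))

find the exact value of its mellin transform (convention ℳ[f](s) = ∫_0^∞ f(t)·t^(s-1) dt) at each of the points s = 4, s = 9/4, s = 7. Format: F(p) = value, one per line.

F(4) = 1/5 + exp(-1)
F(9/4) = uppergamma(9/8, 1)/2 + 4/13
F(7) = (E*(2 + 15*sqrt(pi)*erfc(1)) + 58)*exp(-1)/16

back out the power substitution: sqrt(t) on [0, 1); exp(-t) on [1, ∞)
integrate the 2 segments split at 1, then add the results
∫ over [0, 1) of t·t^(s-1) joins the sum
between 1 and ∞ the integrand is exp(-t**2)·t^(s-1)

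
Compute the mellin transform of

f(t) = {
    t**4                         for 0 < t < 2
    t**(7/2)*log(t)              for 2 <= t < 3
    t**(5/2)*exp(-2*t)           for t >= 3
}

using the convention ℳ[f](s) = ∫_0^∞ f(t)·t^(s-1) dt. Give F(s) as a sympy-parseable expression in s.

back out the shared t-power: t**(7/2) on [0, 2); t**3*log(t) on [2, 3); t**2*exp(-2*t) on [3, ∞)
peel off the shared t-power: t**(3/2) on [0, 2); t*log(t) on [2, 3); exp(-2*t) on [3, ∞)
summing 3 kernel integrals split by 2, 3 yields ℳ[f](s)
the [0, 2) slice contributes ∫ t**4·t^(s-1) dt
[2, 3) adds the kernel integral of t**(7/2)*log(t)
the [3, ∞) slice contributes ∫ t**(5/2)*exp(-2*t)·t^(s-1) dt

6**(-s - 5/2)*(-2*12**(s + 5/2)*(s + 5/2)*(2*s + 8)*log(2) - 2*12**(s + 5/2)*(2*s + 8)*log(2) + 2*12**(s + 5/2)*(2*s + 8) + 4*12**(s + 5/2)*sqrt(2)*(2*s + (s + 5/2)**2 + 6) + 3*18**(s + 5/2)*(s + 5/2)*(2*s + 8)*log(3) - 3*18**(s + 5/2)*(2*s + 8) + 3*18**(s + 5/2)*(2*s + 8)*log(3) + 3**(s + 5/2)*(2*s + 8)*(2*s + (s + 5/2)**2 + 6)*uppergamma(s + 5/2, 6))/((2*s + 8)*(2*s + (s + 5/2)**2 + 6))
  Re(s) > -4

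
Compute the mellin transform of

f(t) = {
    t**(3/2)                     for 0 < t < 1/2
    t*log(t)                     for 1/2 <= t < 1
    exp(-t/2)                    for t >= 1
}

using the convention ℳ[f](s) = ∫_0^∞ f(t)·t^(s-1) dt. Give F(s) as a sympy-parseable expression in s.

f breaks at 1/2, 1 into 3 integrals to sum
[0, 1/2) adds the kernel integral of t**(3/2)
for t in [1/2, 1): the term is ∫ t*log(t)·t^(s-1)
∫ exp(-t/2)·t^(s-1) over [1, ∞)

(2*2**(2*s)*(2*s + 3)*(s**2 + 2*s + 1)*uppergamma(s, 1/2) - 2*2**s*(2*s + 3) + s*(2*s + 3)*log(2) + 2*s + (2*s + 3)*log(2) + sqrt(2)*(s**2 + 2*s + 1) + 3)/(2*2**s*(2*s + 3)*(s**2 + 2*s + 1))
  Re(s) > -3/2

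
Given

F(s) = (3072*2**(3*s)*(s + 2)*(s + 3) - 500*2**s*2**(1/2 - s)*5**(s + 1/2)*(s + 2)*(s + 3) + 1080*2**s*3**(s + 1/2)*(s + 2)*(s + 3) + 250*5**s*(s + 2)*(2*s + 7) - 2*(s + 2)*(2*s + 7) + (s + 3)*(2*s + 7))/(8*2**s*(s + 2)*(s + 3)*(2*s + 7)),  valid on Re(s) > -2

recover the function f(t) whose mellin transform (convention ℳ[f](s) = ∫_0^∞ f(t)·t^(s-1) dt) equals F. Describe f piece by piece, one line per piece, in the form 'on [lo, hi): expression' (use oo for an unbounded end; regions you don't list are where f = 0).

on [0, 1/2): t**2/2
on [1/2, 5/2): 2*t**3
on [5/2, 3): 4*t**(7/2)
on [3, 4): 3*t**(7/2)/2

slice at 1/2, 5/2, 3, transform all 4 pieces, and sum them
between 0 and 1/2 the integrand is t**2/2·t^(s-1)
[1/2, 5/2) adds the kernel integral of 2*t**3
the [5/2, 3) slice contributes ∫ 4*t**(7/2)·t^(s-1) dt
the [3, 4) slice contributes ∫ 3*t**(7/2)/2·t^(s-1) dt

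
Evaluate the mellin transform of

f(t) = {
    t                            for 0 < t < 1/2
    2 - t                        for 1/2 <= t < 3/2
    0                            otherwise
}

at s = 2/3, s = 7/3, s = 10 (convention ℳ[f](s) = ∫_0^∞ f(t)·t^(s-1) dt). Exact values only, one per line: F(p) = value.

F(2/3) = 3*2**(1/3)*(-8 + 7*3**(2/3))/20
F(7/3) = 3*2**(2/3)*(-26 + 171*3**(1/3))/1120
F(10) = 413331/112640

treat the 2 regions marked off by 1/2 separately and sum
on [0, 1/2) integrate f = t against the kernel
piece [1/2, 3/2): integrate (2 - t) against the kernel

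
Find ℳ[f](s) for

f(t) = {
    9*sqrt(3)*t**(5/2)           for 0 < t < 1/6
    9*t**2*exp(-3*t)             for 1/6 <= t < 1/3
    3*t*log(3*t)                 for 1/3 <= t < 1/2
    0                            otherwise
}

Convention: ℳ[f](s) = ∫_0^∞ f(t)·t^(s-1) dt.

(4*2**s*(2*s + 5)*(2*s - (s + 2)**2 + 3)*uppergamma(s + 2, 1/2) - 4*2**s*(2*s + 5)*(2*s - (s + 2)**2 + 3)*uppergamma(s + 2, 1) - 4*2**s*(2*s + 5) + 3**s*(s + 2)*(2*s + 5)*(-6*log(3) + 6*log(2)) + 3**s*(2*s + 5)*(-6*log(2) + 6*log(3)) + 6*3**s*(2*s + 5) + sqrt(2)*(2*s - (s + 2)**2 + 3))/(4*6**s*(2*s + 5)*(2*s - (s + 2)**2 + 3))
  Re(s) > -5/2

peel off the common scale on t: t**(5/2) on [0, 1/2); t**2*exp(-t) on [1/2, 1); t*log(t) on [1, 3/2)
remove the shared t-power first: sqrt(t) on [0, 1/2); exp(-t) on [1/2, 1); log(t)/t on [1, 3/2)
linearity at 1/6, 1/3 turns ℳ[f](s) into 3 summed integrals
the [0, 1/6) slice contributes ∫ 9*sqrt(3)*t**(5/2)·t^(s-1) dt
[1/6, 1/3) adds the kernel integral of 9*t**2*exp(-3*t)
the [1/3, 1/2) slice contributes ∫ 3*t*log(3*t)·t^(s-1) dt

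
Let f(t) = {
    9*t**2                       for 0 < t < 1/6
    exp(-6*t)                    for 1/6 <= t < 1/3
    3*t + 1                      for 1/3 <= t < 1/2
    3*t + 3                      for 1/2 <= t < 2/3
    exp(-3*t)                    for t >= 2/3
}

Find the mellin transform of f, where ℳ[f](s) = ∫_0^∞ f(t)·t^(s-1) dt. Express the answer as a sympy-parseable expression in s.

invert the common scale on t to get t**2 on [0, 1/2); exp(-2*t) on [1/2, 1); t + 1 on [1, 3/2); …
slice at 1/6, 1/3, 1/2, 2/3, transform all 5 pieces, and sum them
piece [0, 1/6): integrate 9*t**2 against the kernel
[1/6, 1/3) adds the kernel integral of exp(-6*t)
∫ (3*t + 1)·t^(s-1) over [1/3, 1/2)
on [1/2, 2/3): add ∫ (3*t + 3)·t^(s-1) dt
piece [2/3, ∞): integrate exp(-3*t) against the kernel

(20*2**(2*s)*s*(s + 2) + 12*2**(2*s)*(s + 2) + 4*2**s*s*(s + 1)*(s + 2)*uppergamma(s, 2) - 8*2**s*s*(s + 2) - 4*2**s*(s + 2) - 8*3**s*s*(s + 2) - 8*3**s*(s + 2) + 4*s*(s + 1)*(s + 2)*uppergamma(s, 1) - 4*s*(s + 1)*(s + 2)*uppergamma(s, 2) + s*(s + 1))/(4*6**s*s*(s + 1)*(s + 2))
  Re(s) > -2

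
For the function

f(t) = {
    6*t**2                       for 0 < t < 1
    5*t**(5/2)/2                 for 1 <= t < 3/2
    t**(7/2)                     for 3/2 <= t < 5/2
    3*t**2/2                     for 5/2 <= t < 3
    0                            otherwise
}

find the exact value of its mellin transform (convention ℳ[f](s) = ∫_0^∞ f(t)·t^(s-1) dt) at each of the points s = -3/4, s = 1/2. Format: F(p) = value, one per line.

F(-3/4) = -3*2**(3/4)*5**(1/4)/2 + 51*2**(1/4)*3**(3/4)/77 + 118/35 + 25*2**(1/4)*5**(3/4)/22 + 18*3**(1/4)/5
F(1/2) = -15*sqrt(10)/8 + 27*sqrt(3)/5 + 3091/240

linearity at 1, 3/2, 5/2 turns ℳ[f](s) into 4 summed integrals
[0, 1) adds the kernel integral of 6*t**2
piece [1, 3/2): integrate 5*t**(5/2)/2 against the kernel
over [3/2, 5/2), the kernel integral of t**(7/2) enters the sum
piece [5/2, 3): integrate 3*t**2/2 against the kernel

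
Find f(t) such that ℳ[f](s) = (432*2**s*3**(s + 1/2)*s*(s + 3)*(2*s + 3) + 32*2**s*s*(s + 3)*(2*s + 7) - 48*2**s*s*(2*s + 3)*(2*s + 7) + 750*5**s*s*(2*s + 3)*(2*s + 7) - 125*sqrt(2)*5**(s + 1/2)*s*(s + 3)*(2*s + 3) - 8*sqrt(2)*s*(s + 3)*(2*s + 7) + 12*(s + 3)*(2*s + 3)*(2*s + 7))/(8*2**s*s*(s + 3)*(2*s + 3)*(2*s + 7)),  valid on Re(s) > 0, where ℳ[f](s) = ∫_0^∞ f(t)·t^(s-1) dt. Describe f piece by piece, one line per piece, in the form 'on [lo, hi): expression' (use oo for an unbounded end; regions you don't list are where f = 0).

slice at 1/2, 1, 5/2, transform all 4 pieces, and sum them
piece [0, 1/2): integrate 3/2 against the kernel
∫ over [1/2, 1) of 2*t**(3/2)·t^(s-1) joins the sum
∫ 6*t**3·t^(s-1) over [1, 5/2)
segment [5/2, 3) carries t**(7/2); integrate it

on [0, 1/2): 3/2
on [1/2, 1): 2*t**(3/2)
on [1, 5/2): 6*t**3
on [5/2, 3): t**(7/2)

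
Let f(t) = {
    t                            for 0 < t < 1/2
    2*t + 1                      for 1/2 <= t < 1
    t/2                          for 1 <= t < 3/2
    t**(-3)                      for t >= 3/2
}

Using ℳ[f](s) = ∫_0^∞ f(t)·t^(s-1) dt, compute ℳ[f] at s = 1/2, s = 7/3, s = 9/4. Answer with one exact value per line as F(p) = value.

F(1/2) = -7*sqrt(2)/6 + 167*sqrt(6)/540 + 3
F(7/3) = 2**(2/3)*(-162 + 984*2**(1/3) + 1687*3**(1/3))/2240
F(9/4) = 2**(3/4)*(-70 + 424*2**(1/4) + 659*3**(1/4))/936

slice at 1/2, 1, 3/2, transform all 4 pieces, and sum them
the [0, 1/2) slice contributes ∫ t·t^(s-1) dt
over [1/2, 1), the kernel integral of (2*t + 1) enters the sum
∫ over [1, 3/2) of t/2·t^(s-1) joins the sum
on [3/2, ∞): add ∫ t**(-3)·t^(s-1) dt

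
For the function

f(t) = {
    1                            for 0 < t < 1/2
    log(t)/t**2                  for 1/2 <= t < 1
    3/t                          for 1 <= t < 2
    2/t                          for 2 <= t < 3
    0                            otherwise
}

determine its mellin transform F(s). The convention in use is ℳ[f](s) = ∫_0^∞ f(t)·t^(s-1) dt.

invert the shared t-power to get t on [0, 1/2); log(t)/t on [1/2, 1); 3 on [1, 2); …
cuts at 1/2, 1, 2: linearity sums the 4 kernel integrals
piece [0, 1/2): integrate 1 against the kernel
between 1/2 and 1 the integrand is log(t)/t**2·t^(s-1)
segment [1, 2) carries 3/t; integrate it
on [2, 3): add ∫ 2/t·t^(s-1) dt

(3*2**(2*s)*s*(-2*s + (s - 1)**2 + 3) - 6*2**s*s*(s - 1) - 18*2**s*s*(-2*s + (s - 1)**2 + 3) + 4*6**s*s*(-2*s + (s - 1)**2 + 3) + 24*s*(s - 1)**2*log(2) - 24*s*(s - 1)*log(2) + 24*s*(s - 1) + 6*(s - 1)*(-2*s + (s - 1)**2 + 3))/(6*2**s*s*(s - 1)*(-2*s + (s - 1)**2 + 3))
  Re(s) > 0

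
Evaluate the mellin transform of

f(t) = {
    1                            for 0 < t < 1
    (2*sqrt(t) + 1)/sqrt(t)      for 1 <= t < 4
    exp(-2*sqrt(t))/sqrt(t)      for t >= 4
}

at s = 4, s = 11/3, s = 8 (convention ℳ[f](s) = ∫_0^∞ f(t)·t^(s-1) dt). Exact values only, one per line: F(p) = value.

F(4) = 2185*exp(-4)/4 + 4593/28
F(11/3) = -123/209 + 2**(2/3)*uppergamma(19/3, 4)/64 + 18816*2**(1/3)/209
F(8) = 2490337/120 + 2324061793*exp(-4)/8

undo the power substitution: 1 on [0, 1); (2*t + 1)/t on [1, 2); exp(-2*t)/t on [2, ∞)
strip the shared t-power: t on [0, 1); 2*t + 1 on [1, 2); exp(-2*t) on [2, ∞)
treat the 3 regions marked off by 1, 4 separately and sum
the [0, 1) slice contributes ∫ 1·t^(s-1) dt
the [1, 4) slice contributes ∫ (2*sqrt(t) + 1)/sqrt(t)·t^(s-1) dt
segment [4, ∞) carries exp(-2*sqrt(t))/sqrt(t); integrate it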